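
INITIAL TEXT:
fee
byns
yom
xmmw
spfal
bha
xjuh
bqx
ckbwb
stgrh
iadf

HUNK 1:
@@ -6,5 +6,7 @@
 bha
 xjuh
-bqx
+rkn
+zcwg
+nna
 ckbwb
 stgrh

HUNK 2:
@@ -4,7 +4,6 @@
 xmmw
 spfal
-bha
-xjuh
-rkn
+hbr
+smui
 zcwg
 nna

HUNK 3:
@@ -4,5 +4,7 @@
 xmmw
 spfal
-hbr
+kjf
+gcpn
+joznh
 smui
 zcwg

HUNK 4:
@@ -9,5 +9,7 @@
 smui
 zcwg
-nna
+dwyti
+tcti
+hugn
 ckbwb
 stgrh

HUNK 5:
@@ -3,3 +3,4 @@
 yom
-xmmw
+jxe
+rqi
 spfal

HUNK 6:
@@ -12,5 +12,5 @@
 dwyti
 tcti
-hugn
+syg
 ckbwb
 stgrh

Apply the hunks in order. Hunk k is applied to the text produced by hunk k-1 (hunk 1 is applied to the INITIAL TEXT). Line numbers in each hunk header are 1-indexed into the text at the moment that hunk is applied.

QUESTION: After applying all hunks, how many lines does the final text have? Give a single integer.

Hunk 1: at line 6 remove [bqx] add [rkn,zcwg,nna] -> 13 lines: fee byns yom xmmw spfal bha xjuh rkn zcwg nna ckbwb stgrh iadf
Hunk 2: at line 4 remove [bha,xjuh,rkn] add [hbr,smui] -> 12 lines: fee byns yom xmmw spfal hbr smui zcwg nna ckbwb stgrh iadf
Hunk 3: at line 4 remove [hbr] add [kjf,gcpn,joznh] -> 14 lines: fee byns yom xmmw spfal kjf gcpn joznh smui zcwg nna ckbwb stgrh iadf
Hunk 4: at line 9 remove [nna] add [dwyti,tcti,hugn] -> 16 lines: fee byns yom xmmw spfal kjf gcpn joznh smui zcwg dwyti tcti hugn ckbwb stgrh iadf
Hunk 5: at line 3 remove [xmmw] add [jxe,rqi] -> 17 lines: fee byns yom jxe rqi spfal kjf gcpn joznh smui zcwg dwyti tcti hugn ckbwb stgrh iadf
Hunk 6: at line 12 remove [hugn] add [syg] -> 17 lines: fee byns yom jxe rqi spfal kjf gcpn joznh smui zcwg dwyti tcti syg ckbwb stgrh iadf
Final line count: 17

Answer: 17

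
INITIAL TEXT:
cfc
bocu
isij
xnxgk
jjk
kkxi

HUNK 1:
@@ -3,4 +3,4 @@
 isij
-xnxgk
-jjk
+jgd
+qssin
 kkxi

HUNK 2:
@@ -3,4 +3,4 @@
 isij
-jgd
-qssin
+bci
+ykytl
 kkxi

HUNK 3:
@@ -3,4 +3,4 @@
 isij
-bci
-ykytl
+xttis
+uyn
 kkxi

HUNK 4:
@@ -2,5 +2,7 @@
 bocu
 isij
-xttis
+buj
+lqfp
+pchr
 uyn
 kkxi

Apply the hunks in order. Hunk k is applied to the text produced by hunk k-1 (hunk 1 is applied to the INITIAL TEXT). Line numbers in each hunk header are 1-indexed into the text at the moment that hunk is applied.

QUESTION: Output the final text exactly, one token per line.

Answer: cfc
bocu
isij
buj
lqfp
pchr
uyn
kkxi

Derivation:
Hunk 1: at line 3 remove [xnxgk,jjk] add [jgd,qssin] -> 6 lines: cfc bocu isij jgd qssin kkxi
Hunk 2: at line 3 remove [jgd,qssin] add [bci,ykytl] -> 6 lines: cfc bocu isij bci ykytl kkxi
Hunk 3: at line 3 remove [bci,ykytl] add [xttis,uyn] -> 6 lines: cfc bocu isij xttis uyn kkxi
Hunk 4: at line 2 remove [xttis] add [buj,lqfp,pchr] -> 8 lines: cfc bocu isij buj lqfp pchr uyn kkxi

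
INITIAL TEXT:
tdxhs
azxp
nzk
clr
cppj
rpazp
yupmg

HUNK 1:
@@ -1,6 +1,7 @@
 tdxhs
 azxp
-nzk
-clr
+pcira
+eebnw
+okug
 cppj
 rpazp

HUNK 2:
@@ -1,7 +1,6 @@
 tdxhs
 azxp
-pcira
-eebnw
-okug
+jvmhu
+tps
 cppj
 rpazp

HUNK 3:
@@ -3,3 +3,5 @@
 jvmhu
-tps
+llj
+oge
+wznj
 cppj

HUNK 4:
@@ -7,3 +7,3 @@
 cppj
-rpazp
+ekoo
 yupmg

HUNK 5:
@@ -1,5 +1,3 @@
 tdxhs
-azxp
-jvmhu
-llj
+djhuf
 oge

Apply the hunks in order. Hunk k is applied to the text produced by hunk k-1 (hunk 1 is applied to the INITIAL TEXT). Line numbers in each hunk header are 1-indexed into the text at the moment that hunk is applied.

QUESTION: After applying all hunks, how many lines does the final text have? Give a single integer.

Hunk 1: at line 1 remove [nzk,clr] add [pcira,eebnw,okug] -> 8 lines: tdxhs azxp pcira eebnw okug cppj rpazp yupmg
Hunk 2: at line 1 remove [pcira,eebnw,okug] add [jvmhu,tps] -> 7 lines: tdxhs azxp jvmhu tps cppj rpazp yupmg
Hunk 3: at line 3 remove [tps] add [llj,oge,wznj] -> 9 lines: tdxhs azxp jvmhu llj oge wznj cppj rpazp yupmg
Hunk 4: at line 7 remove [rpazp] add [ekoo] -> 9 lines: tdxhs azxp jvmhu llj oge wznj cppj ekoo yupmg
Hunk 5: at line 1 remove [azxp,jvmhu,llj] add [djhuf] -> 7 lines: tdxhs djhuf oge wznj cppj ekoo yupmg
Final line count: 7

Answer: 7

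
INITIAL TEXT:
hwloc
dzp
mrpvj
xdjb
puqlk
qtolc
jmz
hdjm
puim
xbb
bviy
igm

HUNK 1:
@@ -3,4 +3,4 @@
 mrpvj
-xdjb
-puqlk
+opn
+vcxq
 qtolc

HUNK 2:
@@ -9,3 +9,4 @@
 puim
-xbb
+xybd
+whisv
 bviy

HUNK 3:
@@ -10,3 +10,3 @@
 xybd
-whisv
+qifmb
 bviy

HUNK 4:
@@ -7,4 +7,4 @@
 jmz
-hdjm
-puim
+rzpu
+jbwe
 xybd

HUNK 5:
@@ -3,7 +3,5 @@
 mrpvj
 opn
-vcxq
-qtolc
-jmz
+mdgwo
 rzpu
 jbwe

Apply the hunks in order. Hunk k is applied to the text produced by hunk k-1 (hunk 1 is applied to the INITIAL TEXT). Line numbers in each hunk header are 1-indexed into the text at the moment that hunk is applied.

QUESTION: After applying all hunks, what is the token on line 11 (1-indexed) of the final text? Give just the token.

Hunk 1: at line 3 remove [xdjb,puqlk] add [opn,vcxq] -> 12 lines: hwloc dzp mrpvj opn vcxq qtolc jmz hdjm puim xbb bviy igm
Hunk 2: at line 9 remove [xbb] add [xybd,whisv] -> 13 lines: hwloc dzp mrpvj opn vcxq qtolc jmz hdjm puim xybd whisv bviy igm
Hunk 3: at line 10 remove [whisv] add [qifmb] -> 13 lines: hwloc dzp mrpvj opn vcxq qtolc jmz hdjm puim xybd qifmb bviy igm
Hunk 4: at line 7 remove [hdjm,puim] add [rzpu,jbwe] -> 13 lines: hwloc dzp mrpvj opn vcxq qtolc jmz rzpu jbwe xybd qifmb bviy igm
Hunk 5: at line 3 remove [vcxq,qtolc,jmz] add [mdgwo] -> 11 lines: hwloc dzp mrpvj opn mdgwo rzpu jbwe xybd qifmb bviy igm
Final line 11: igm

Answer: igm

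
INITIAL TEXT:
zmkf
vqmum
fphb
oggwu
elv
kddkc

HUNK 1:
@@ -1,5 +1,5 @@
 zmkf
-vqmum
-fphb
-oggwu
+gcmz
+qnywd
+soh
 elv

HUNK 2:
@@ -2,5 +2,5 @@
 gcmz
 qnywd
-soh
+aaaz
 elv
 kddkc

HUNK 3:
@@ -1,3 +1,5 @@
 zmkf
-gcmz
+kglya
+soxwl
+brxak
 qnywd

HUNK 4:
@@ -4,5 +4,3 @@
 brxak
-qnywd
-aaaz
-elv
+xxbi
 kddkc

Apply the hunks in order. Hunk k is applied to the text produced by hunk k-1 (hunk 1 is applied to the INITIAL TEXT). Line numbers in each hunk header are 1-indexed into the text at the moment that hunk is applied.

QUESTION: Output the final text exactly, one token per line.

Answer: zmkf
kglya
soxwl
brxak
xxbi
kddkc

Derivation:
Hunk 1: at line 1 remove [vqmum,fphb,oggwu] add [gcmz,qnywd,soh] -> 6 lines: zmkf gcmz qnywd soh elv kddkc
Hunk 2: at line 2 remove [soh] add [aaaz] -> 6 lines: zmkf gcmz qnywd aaaz elv kddkc
Hunk 3: at line 1 remove [gcmz] add [kglya,soxwl,brxak] -> 8 lines: zmkf kglya soxwl brxak qnywd aaaz elv kddkc
Hunk 4: at line 4 remove [qnywd,aaaz,elv] add [xxbi] -> 6 lines: zmkf kglya soxwl brxak xxbi kddkc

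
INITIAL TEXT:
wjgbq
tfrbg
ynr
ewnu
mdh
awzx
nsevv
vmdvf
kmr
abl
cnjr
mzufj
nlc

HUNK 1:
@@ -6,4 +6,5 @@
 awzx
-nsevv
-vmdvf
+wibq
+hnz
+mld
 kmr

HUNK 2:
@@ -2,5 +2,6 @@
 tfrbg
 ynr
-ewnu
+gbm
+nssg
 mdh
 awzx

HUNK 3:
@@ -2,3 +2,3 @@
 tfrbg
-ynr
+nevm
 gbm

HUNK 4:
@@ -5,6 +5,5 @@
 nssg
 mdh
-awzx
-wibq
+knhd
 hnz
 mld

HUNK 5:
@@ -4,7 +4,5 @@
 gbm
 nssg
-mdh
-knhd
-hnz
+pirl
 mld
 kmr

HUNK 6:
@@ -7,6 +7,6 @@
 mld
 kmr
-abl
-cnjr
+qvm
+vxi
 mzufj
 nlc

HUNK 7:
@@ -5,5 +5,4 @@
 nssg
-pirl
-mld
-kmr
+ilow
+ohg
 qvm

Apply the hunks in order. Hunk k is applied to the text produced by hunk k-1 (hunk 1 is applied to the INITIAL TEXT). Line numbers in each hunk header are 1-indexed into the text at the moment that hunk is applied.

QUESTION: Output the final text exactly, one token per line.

Hunk 1: at line 6 remove [nsevv,vmdvf] add [wibq,hnz,mld] -> 14 lines: wjgbq tfrbg ynr ewnu mdh awzx wibq hnz mld kmr abl cnjr mzufj nlc
Hunk 2: at line 2 remove [ewnu] add [gbm,nssg] -> 15 lines: wjgbq tfrbg ynr gbm nssg mdh awzx wibq hnz mld kmr abl cnjr mzufj nlc
Hunk 3: at line 2 remove [ynr] add [nevm] -> 15 lines: wjgbq tfrbg nevm gbm nssg mdh awzx wibq hnz mld kmr abl cnjr mzufj nlc
Hunk 4: at line 5 remove [awzx,wibq] add [knhd] -> 14 lines: wjgbq tfrbg nevm gbm nssg mdh knhd hnz mld kmr abl cnjr mzufj nlc
Hunk 5: at line 4 remove [mdh,knhd,hnz] add [pirl] -> 12 lines: wjgbq tfrbg nevm gbm nssg pirl mld kmr abl cnjr mzufj nlc
Hunk 6: at line 7 remove [abl,cnjr] add [qvm,vxi] -> 12 lines: wjgbq tfrbg nevm gbm nssg pirl mld kmr qvm vxi mzufj nlc
Hunk 7: at line 5 remove [pirl,mld,kmr] add [ilow,ohg] -> 11 lines: wjgbq tfrbg nevm gbm nssg ilow ohg qvm vxi mzufj nlc

Answer: wjgbq
tfrbg
nevm
gbm
nssg
ilow
ohg
qvm
vxi
mzufj
nlc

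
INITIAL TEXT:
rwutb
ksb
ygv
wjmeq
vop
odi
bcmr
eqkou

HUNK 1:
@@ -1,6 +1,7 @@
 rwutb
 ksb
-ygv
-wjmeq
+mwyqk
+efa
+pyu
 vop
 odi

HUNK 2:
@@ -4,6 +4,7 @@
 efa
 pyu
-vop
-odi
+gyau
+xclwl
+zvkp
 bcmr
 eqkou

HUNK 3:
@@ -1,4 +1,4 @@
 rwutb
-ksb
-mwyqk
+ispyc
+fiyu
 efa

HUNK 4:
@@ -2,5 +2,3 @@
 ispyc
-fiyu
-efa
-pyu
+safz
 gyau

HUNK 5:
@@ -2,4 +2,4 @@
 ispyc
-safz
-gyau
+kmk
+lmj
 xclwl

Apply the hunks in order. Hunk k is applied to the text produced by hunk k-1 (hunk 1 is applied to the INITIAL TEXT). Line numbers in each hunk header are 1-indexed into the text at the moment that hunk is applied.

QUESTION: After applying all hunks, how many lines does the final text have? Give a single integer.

Answer: 8

Derivation:
Hunk 1: at line 1 remove [ygv,wjmeq] add [mwyqk,efa,pyu] -> 9 lines: rwutb ksb mwyqk efa pyu vop odi bcmr eqkou
Hunk 2: at line 4 remove [vop,odi] add [gyau,xclwl,zvkp] -> 10 lines: rwutb ksb mwyqk efa pyu gyau xclwl zvkp bcmr eqkou
Hunk 3: at line 1 remove [ksb,mwyqk] add [ispyc,fiyu] -> 10 lines: rwutb ispyc fiyu efa pyu gyau xclwl zvkp bcmr eqkou
Hunk 4: at line 2 remove [fiyu,efa,pyu] add [safz] -> 8 lines: rwutb ispyc safz gyau xclwl zvkp bcmr eqkou
Hunk 5: at line 2 remove [safz,gyau] add [kmk,lmj] -> 8 lines: rwutb ispyc kmk lmj xclwl zvkp bcmr eqkou
Final line count: 8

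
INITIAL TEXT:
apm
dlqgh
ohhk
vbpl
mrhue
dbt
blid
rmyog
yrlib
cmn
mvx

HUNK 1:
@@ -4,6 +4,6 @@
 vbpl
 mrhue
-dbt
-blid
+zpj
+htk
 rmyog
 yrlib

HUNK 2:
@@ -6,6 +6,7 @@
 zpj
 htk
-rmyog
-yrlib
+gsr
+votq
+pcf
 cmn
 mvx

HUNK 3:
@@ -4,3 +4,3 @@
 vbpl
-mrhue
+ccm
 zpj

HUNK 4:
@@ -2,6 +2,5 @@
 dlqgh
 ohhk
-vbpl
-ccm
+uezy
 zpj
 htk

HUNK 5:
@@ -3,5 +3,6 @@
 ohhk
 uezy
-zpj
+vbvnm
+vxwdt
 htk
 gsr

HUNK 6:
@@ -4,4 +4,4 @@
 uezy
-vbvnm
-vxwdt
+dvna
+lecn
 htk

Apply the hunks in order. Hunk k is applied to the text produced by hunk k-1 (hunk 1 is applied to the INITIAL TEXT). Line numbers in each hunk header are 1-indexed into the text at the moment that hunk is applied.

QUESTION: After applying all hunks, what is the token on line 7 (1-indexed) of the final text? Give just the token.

Answer: htk

Derivation:
Hunk 1: at line 4 remove [dbt,blid] add [zpj,htk] -> 11 lines: apm dlqgh ohhk vbpl mrhue zpj htk rmyog yrlib cmn mvx
Hunk 2: at line 6 remove [rmyog,yrlib] add [gsr,votq,pcf] -> 12 lines: apm dlqgh ohhk vbpl mrhue zpj htk gsr votq pcf cmn mvx
Hunk 3: at line 4 remove [mrhue] add [ccm] -> 12 lines: apm dlqgh ohhk vbpl ccm zpj htk gsr votq pcf cmn mvx
Hunk 4: at line 2 remove [vbpl,ccm] add [uezy] -> 11 lines: apm dlqgh ohhk uezy zpj htk gsr votq pcf cmn mvx
Hunk 5: at line 3 remove [zpj] add [vbvnm,vxwdt] -> 12 lines: apm dlqgh ohhk uezy vbvnm vxwdt htk gsr votq pcf cmn mvx
Hunk 6: at line 4 remove [vbvnm,vxwdt] add [dvna,lecn] -> 12 lines: apm dlqgh ohhk uezy dvna lecn htk gsr votq pcf cmn mvx
Final line 7: htk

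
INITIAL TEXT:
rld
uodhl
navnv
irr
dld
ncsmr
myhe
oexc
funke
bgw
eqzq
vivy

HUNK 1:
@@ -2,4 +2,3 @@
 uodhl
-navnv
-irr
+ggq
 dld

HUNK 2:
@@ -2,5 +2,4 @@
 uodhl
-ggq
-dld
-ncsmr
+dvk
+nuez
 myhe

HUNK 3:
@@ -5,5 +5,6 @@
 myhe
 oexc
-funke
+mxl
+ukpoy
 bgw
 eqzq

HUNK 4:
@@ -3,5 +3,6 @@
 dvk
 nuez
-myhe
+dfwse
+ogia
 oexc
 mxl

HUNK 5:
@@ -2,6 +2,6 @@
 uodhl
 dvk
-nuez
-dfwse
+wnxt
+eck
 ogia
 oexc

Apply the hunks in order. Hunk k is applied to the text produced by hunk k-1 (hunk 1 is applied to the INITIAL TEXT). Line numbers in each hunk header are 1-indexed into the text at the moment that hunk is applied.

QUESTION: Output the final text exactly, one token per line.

Hunk 1: at line 2 remove [navnv,irr] add [ggq] -> 11 lines: rld uodhl ggq dld ncsmr myhe oexc funke bgw eqzq vivy
Hunk 2: at line 2 remove [ggq,dld,ncsmr] add [dvk,nuez] -> 10 lines: rld uodhl dvk nuez myhe oexc funke bgw eqzq vivy
Hunk 3: at line 5 remove [funke] add [mxl,ukpoy] -> 11 lines: rld uodhl dvk nuez myhe oexc mxl ukpoy bgw eqzq vivy
Hunk 4: at line 3 remove [myhe] add [dfwse,ogia] -> 12 lines: rld uodhl dvk nuez dfwse ogia oexc mxl ukpoy bgw eqzq vivy
Hunk 5: at line 2 remove [nuez,dfwse] add [wnxt,eck] -> 12 lines: rld uodhl dvk wnxt eck ogia oexc mxl ukpoy bgw eqzq vivy

Answer: rld
uodhl
dvk
wnxt
eck
ogia
oexc
mxl
ukpoy
bgw
eqzq
vivy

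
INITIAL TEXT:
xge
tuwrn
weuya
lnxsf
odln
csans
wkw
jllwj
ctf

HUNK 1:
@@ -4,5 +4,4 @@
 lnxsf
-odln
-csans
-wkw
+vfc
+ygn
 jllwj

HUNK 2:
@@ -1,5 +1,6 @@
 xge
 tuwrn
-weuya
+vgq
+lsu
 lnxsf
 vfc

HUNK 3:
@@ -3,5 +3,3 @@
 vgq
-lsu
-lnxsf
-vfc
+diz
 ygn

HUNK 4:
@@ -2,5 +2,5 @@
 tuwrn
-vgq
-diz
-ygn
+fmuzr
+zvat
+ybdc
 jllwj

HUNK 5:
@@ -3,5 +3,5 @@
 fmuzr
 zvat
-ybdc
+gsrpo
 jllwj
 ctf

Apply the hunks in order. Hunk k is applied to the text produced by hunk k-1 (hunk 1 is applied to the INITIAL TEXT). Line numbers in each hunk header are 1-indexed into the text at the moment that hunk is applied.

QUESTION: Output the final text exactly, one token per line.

Hunk 1: at line 4 remove [odln,csans,wkw] add [vfc,ygn] -> 8 lines: xge tuwrn weuya lnxsf vfc ygn jllwj ctf
Hunk 2: at line 1 remove [weuya] add [vgq,lsu] -> 9 lines: xge tuwrn vgq lsu lnxsf vfc ygn jllwj ctf
Hunk 3: at line 3 remove [lsu,lnxsf,vfc] add [diz] -> 7 lines: xge tuwrn vgq diz ygn jllwj ctf
Hunk 4: at line 2 remove [vgq,diz,ygn] add [fmuzr,zvat,ybdc] -> 7 lines: xge tuwrn fmuzr zvat ybdc jllwj ctf
Hunk 5: at line 3 remove [ybdc] add [gsrpo] -> 7 lines: xge tuwrn fmuzr zvat gsrpo jllwj ctf

Answer: xge
tuwrn
fmuzr
zvat
gsrpo
jllwj
ctf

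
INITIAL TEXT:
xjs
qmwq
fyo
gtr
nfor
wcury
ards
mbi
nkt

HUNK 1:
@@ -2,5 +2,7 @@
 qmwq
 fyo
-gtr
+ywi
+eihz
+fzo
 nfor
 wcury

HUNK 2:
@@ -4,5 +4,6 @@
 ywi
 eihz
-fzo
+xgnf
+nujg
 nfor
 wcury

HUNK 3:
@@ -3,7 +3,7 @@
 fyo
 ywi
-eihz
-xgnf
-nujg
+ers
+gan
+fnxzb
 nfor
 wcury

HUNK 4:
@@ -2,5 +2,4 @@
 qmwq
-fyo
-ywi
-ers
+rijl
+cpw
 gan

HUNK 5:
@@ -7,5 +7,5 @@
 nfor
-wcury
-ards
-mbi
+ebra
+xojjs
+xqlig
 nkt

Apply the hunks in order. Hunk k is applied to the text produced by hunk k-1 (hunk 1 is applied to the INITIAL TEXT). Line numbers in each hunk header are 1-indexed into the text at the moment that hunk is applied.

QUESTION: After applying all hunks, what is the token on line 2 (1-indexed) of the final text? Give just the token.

Answer: qmwq

Derivation:
Hunk 1: at line 2 remove [gtr] add [ywi,eihz,fzo] -> 11 lines: xjs qmwq fyo ywi eihz fzo nfor wcury ards mbi nkt
Hunk 2: at line 4 remove [fzo] add [xgnf,nujg] -> 12 lines: xjs qmwq fyo ywi eihz xgnf nujg nfor wcury ards mbi nkt
Hunk 3: at line 3 remove [eihz,xgnf,nujg] add [ers,gan,fnxzb] -> 12 lines: xjs qmwq fyo ywi ers gan fnxzb nfor wcury ards mbi nkt
Hunk 4: at line 2 remove [fyo,ywi,ers] add [rijl,cpw] -> 11 lines: xjs qmwq rijl cpw gan fnxzb nfor wcury ards mbi nkt
Hunk 5: at line 7 remove [wcury,ards,mbi] add [ebra,xojjs,xqlig] -> 11 lines: xjs qmwq rijl cpw gan fnxzb nfor ebra xojjs xqlig nkt
Final line 2: qmwq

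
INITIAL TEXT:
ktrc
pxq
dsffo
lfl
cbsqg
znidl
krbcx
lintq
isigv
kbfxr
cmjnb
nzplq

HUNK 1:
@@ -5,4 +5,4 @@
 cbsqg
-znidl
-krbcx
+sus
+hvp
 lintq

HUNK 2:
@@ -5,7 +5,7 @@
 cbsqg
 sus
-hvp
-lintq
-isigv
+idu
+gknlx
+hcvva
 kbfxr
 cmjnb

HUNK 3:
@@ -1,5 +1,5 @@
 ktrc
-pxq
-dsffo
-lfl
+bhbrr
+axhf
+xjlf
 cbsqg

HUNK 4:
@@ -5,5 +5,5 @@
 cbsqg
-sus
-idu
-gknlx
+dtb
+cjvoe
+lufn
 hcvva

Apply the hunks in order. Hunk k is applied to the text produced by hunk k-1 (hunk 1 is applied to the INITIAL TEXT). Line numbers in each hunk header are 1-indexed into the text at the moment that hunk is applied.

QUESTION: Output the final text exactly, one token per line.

Hunk 1: at line 5 remove [znidl,krbcx] add [sus,hvp] -> 12 lines: ktrc pxq dsffo lfl cbsqg sus hvp lintq isigv kbfxr cmjnb nzplq
Hunk 2: at line 5 remove [hvp,lintq,isigv] add [idu,gknlx,hcvva] -> 12 lines: ktrc pxq dsffo lfl cbsqg sus idu gknlx hcvva kbfxr cmjnb nzplq
Hunk 3: at line 1 remove [pxq,dsffo,lfl] add [bhbrr,axhf,xjlf] -> 12 lines: ktrc bhbrr axhf xjlf cbsqg sus idu gknlx hcvva kbfxr cmjnb nzplq
Hunk 4: at line 5 remove [sus,idu,gknlx] add [dtb,cjvoe,lufn] -> 12 lines: ktrc bhbrr axhf xjlf cbsqg dtb cjvoe lufn hcvva kbfxr cmjnb nzplq

Answer: ktrc
bhbrr
axhf
xjlf
cbsqg
dtb
cjvoe
lufn
hcvva
kbfxr
cmjnb
nzplq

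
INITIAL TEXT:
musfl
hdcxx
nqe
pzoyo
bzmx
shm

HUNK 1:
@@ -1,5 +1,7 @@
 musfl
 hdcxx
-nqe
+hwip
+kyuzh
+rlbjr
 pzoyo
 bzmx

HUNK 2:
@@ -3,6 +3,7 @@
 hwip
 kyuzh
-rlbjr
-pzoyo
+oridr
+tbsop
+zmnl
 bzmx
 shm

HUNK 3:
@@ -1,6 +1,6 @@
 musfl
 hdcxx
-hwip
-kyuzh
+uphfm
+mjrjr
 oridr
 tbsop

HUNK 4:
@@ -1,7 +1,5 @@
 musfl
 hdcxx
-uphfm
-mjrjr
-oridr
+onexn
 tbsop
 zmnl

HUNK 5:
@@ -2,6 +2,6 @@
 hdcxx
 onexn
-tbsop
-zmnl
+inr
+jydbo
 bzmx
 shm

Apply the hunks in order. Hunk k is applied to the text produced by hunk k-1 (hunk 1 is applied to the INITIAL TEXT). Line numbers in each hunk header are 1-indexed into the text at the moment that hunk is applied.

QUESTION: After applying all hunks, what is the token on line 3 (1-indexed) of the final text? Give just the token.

Answer: onexn

Derivation:
Hunk 1: at line 1 remove [nqe] add [hwip,kyuzh,rlbjr] -> 8 lines: musfl hdcxx hwip kyuzh rlbjr pzoyo bzmx shm
Hunk 2: at line 3 remove [rlbjr,pzoyo] add [oridr,tbsop,zmnl] -> 9 lines: musfl hdcxx hwip kyuzh oridr tbsop zmnl bzmx shm
Hunk 3: at line 1 remove [hwip,kyuzh] add [uphfm,mjrjr] -> 9 lines: musfl hdcxx uphfm mjrjr oridr tbsop zmnl bzmx shm
Hunk 4: at line 1 remove [uphfm,mjrjr,oridr] add [onexn] -> 7 lines: musfl hdcxx onexn tbsop zmnl bzmx shm
Hunk 5: at line 2 remove [tbsop,zmnl] add [inr,jydbo] -> 7 lines: musfl hdcxx onexn inr jydbo bzmx shm
Final line 3: onexn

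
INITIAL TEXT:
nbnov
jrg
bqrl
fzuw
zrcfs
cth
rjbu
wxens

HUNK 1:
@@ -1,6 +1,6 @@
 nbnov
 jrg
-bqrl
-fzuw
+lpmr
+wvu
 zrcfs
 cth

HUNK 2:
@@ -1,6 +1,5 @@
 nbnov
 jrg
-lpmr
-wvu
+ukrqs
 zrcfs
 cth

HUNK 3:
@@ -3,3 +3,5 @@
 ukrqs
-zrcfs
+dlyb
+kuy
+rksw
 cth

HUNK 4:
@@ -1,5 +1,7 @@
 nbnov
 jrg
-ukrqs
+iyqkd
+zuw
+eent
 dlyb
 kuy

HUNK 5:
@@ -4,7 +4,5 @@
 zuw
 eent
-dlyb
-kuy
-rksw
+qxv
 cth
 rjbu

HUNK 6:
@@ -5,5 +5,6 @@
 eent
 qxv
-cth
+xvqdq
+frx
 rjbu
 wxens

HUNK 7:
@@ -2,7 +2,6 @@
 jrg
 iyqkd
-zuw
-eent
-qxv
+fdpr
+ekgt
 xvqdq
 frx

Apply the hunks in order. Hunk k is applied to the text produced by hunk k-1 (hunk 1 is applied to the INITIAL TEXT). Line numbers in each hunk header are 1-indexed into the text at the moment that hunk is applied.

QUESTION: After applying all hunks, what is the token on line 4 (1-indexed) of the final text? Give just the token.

Hunk 1: at line 1 remove [bqrl,fzuw] add [lpmr,wvu] -> 8 lines: nbnov jrg lpmr wvu zrcfs cth rjbu wxens
Hunk 2: at line 1 remove [lpmr,wvu] add [ukrqs] -> 7 lines: nbnov jrg ukrqs zrcfs cth rjbu wxens
Hunk 3: at line 3 remove [zrcfs] add [dlyb,kuy,rksw] -> 9 lines: nbnov jrg ukrqs dlyb kuy rksw cth rjbu wxens
Hunk 4: at line 1 remove [ukrqs] add [iyqkd,zuw,eent] -> 11 lines: nbnov jrg iyqkd zuw eent dlyb kuy rksw cth rjbu wxens
Hunk 5: at line 4 remove [dlyb,kuy,rksw] add [qxv] -> 9 lines: nbnov jrg iyqkd zuw eent qxv cth rjbu wxens
Hunk 6: at line 5 remove [cth] add [xvqdq,frx] -> 10 lines: nbnov jrg iyqkd zuw eent qxv xvqdq frx rjbu wxens
Hunk 7: at line 2 remove [zuw,eent,qxv] add [fdpr,ekgt] -> 9 lines: nbnov jrg iyqkd fdpr ekgt xvqdq frx rjbu wxens
Final line 4: fdpr

Answer: fdpr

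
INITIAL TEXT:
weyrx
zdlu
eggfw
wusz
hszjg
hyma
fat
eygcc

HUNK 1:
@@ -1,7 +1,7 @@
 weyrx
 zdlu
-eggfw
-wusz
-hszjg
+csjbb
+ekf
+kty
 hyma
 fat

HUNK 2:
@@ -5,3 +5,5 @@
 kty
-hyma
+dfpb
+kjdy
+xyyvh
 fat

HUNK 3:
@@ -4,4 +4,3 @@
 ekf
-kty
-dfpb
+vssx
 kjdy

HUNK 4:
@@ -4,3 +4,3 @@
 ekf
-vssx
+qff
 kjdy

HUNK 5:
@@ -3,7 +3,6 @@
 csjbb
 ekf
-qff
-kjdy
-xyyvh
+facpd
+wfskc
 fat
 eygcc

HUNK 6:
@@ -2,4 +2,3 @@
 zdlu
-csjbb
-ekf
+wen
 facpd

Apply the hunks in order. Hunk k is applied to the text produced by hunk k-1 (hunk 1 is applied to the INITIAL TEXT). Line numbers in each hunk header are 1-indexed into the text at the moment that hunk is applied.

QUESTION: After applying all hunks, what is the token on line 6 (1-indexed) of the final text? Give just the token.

Hunk 1: at line 1 remove [eggfw,wusz,hszjg] add [csjbb,ekf,kty] -> 8 lines: weyrx zdlu csjbb ekf kty hyma fat eygcc
Hunk 2: at line 5 remove [hyma] add [dfpb,kjdy,xyyvh] -> 10 lines: weyrx zdlu csjbb ekf kty dfpb kjdy xyyvh fat eygcc
Hunk 3: at line 4 remove [kty,dfpb] add [vssx] -> 9 lines: weyrx zdlu csjbb ekf vssx kjdy xyyvh fat eygcc
Hunk 4: at line 4 remove [vssx] add [qff] -> 9 lines: weyrx zdlu csjbb ekf qff kjdy xyyvh fat eygcc
Hunk 5: at line 3 remove [qff,kjdy,xyyvh] add [facpd,wfskc] -> 8 lines: weyrx zdlu csjbb ekf facpd wfskc fat eygcc
Hunk 6: at line 2 remove [csjbb,ekf] add [wen] -> 7 lines: weyrx zdlu wen facpd wfskc fat eygcc
Final line 6: fat

Answer: fat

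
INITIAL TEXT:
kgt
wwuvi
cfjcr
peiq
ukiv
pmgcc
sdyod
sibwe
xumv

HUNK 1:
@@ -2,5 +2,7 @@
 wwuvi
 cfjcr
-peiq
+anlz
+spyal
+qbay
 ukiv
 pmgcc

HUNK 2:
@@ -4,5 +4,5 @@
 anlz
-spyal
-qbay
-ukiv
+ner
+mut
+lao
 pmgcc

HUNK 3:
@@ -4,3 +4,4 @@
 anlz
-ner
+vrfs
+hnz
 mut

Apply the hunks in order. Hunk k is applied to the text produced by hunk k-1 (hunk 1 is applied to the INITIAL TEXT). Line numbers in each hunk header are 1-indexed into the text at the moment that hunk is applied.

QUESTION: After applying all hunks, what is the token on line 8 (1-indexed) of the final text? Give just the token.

Answer: lao

Derivation:
Hunk 1: at line 2 remove [peiq] add [anlz,spyal,qbay] -> 11 lines: kgt wwuvi cfjcr anlz spyal qbay ukiv pmgcc sdyod sibwe xumv
Hunk 2: at line 4 remove [spyal,qbay,ukiv] add [ner,mut,lao] -> 11 lines: kgt wwuvi cfjcr anlz ner mut lao pmgcc sdyod sibwe xumv
Hunk 3: at line 4 remove [ner] add [vrfs,hnz] -> 12 lines: kgt wwuvi cfjcr anlz vrfs hnz mut lao pmgcc sdyod sibwe xumv
Final line 8: lao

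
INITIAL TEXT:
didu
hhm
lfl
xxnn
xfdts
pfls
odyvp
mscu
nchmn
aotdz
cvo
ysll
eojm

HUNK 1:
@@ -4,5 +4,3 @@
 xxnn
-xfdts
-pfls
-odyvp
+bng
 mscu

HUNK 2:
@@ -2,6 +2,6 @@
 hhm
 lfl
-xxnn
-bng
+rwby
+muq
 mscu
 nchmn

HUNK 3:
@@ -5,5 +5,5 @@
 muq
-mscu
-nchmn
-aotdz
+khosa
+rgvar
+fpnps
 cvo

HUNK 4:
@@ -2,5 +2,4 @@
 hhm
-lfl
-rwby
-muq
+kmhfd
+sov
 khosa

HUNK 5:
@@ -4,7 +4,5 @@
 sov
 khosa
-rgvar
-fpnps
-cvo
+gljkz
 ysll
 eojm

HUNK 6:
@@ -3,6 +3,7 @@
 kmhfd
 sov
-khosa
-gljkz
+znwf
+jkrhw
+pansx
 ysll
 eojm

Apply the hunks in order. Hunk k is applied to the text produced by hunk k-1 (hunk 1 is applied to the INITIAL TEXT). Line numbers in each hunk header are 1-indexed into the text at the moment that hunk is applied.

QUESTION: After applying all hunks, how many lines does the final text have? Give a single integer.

Hunk 1: at line 4 remove [xfdts,pfls,odyvp] add [bng] -> 11 lines: didu hhm lfl xxnn bng mscu nchmn aotdz cvo ysll eojm
Hunk 2: at line 2 remove [xxnn,bng] add [rwby,muq] -> 11 lines: didu hhm lfl rwby muq mscu nchmn aotdz cvo ysll eojm
Hunk 3: at line 5 remove [mscu,nchmn,aotdz] add [khosa,rgvar,fpnps] -> 11 lines: didu hhm lfl rwby muq khosa rgvar fpnps cvo ysll eojm
Hunk 4: at line 2 remove [lfl,rwby,muq] add [kmhfd,sov] -> 10 lines: didu hhm kmhfd sov khosa rgvar fpnps cvo ysll eojm
Hunk 5: at line 4 remove [rgvar,fpnps,cvo] add [gljkz] -> 8 lines: didu hhm kmhfd sov khosa gljkz ysll eojm
Hunk 6: at line 3 remove [khosa,gljkz] add [znwf,jkrhw,pansx] -> 9 lines: didu hhm kmhfd sov znwf jkrhw pansx ysll eojm
Final line count: 9

Answer: 9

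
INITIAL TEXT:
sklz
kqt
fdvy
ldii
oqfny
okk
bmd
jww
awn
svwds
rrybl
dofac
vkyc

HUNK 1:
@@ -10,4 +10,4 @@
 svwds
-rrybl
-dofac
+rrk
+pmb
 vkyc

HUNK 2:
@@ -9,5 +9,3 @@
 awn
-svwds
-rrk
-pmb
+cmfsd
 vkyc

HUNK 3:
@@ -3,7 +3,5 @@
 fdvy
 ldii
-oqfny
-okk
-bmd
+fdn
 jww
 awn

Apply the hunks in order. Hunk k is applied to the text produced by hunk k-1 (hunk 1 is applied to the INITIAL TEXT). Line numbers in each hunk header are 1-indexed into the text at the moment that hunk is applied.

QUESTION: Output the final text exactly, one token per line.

Hunk 1: at line 10 remove [rrybl,dofac] add [rrk,pmb] -> 13 lines: sklz kqt fdvy ldii oqfny okk bmd jww awn svwds rrk pmb vkyc
Hunk 2: at line 9 remove [svwds,rrk,pmb] add [cmfsd] -> 11 lines: sklz kqt fdvy ldii oqfny okk bmd jww awn cmfsd vkyc
Hunk 3: at line 3 remove [oqfny,okk,bmd] add [fdn] -> 9 lines: sklz kqt fdvy ldii fdn jww awn cmfsd vkyc

Answer: sklz
kqt
fdvy
ldii
fdn
jww
awn
cmfsd
vkyc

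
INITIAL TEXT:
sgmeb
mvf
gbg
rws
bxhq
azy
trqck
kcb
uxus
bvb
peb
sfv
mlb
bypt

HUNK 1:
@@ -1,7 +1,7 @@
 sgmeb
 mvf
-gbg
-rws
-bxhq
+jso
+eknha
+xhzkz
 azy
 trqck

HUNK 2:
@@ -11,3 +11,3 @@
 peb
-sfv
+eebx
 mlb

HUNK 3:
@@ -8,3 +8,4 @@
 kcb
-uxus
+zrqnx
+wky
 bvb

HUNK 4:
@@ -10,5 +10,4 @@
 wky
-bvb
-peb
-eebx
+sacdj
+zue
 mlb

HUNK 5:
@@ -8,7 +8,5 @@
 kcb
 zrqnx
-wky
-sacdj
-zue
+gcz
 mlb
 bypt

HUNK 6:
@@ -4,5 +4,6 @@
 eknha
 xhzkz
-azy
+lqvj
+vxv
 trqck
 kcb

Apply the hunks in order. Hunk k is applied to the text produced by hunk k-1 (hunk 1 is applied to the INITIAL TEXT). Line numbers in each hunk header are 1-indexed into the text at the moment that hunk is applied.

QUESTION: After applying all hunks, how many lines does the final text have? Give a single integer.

Answer: 13

Derivation:
Hunk 1: at line 1 remove [gbg,rws,bxhq] add [jso,eknha,xhzkz] -> 14 lines: sgmeb mvf jso eknha xhzkz azy trqck kcb uxus bvb peb sfv mlb bypt
Hunk 2: at line 11 remove [sfv] add [eebx] -> 14 lines: sgmeb mvf jso eknha xhzkz azy trqck kcb uxus bvb peb eebx mlb bypt
Hunk 3: at line 8 remove [uxus] add [zrqnx,wky] -> 15 lines: sgmeb mvf jso eknha xhzkz azy trqck kcb zrqnx wky bvb peb eebx mlb bypt
Hunk 4: at line 10 remove [bvb,peb,eebx] add [sacdj,zue] -> 14 lines: sgmeb mvf jso eknha xhzkz azy trqck kcb zrqnx wky sacdj zue mlb bypt
Hunk 5: at line 8 remove [wky,sacdj,zue] add [gcz] -> 12 lines: sgmeb mvf jso eknha xhzkz azy trqck kcb zrqnx gcz mlb bypt
Hunk 6: at line 4 remove [azy] add [lqvj,vxv] -> 13 lines: sgmeb mvf jso eknha xhzkz lqvj vxv trqck kcb zrqnx gcz mlb bypt
Final line count: 13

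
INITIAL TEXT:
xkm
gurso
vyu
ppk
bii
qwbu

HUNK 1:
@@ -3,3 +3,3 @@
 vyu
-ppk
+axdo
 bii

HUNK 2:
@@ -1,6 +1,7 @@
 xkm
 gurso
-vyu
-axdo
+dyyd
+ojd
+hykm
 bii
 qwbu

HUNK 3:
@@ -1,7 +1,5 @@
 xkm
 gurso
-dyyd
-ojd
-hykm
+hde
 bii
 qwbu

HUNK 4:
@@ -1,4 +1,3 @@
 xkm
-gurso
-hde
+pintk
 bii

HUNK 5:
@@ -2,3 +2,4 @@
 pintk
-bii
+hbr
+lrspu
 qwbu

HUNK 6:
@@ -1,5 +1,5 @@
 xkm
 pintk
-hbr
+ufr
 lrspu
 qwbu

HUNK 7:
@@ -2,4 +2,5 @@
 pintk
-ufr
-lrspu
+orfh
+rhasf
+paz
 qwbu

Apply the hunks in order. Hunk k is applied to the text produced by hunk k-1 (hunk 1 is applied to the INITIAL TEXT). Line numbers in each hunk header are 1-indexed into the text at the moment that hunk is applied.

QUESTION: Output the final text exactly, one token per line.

Hunk 1: at line 3 remove [ppk] add [axdo] -> 6 lines: xkm gurso vyu axdo bii qwbu
Hunk 2: at line 1 remove [vyu,axdo] add [dyyd,ojd,hykm] -> 7 lines: xkm gurso dyyd ojd hykm bii qwbu
Hunk 3: at line 1 remove [dyyd,ojd,hykm] add [hde] -> 5 lines: xkm gurso hde bii qwbu
Hunk 4: at line 1 remove [gurso,hde] add [pintk] -> 4 lines: xkm pintk bii qwbu
Hunk 5: at line 2 remove [bii] add [hbr,lrspu] -> 5 lines: xkm pintk hbr lrspu qwbu
Hunk 6: at line 1 remove [hbr] add [ufr] -> 5 lines: xkm pintk ufr lrspu qwbu
Hunk 7: at line 2 remove [ufr,lrspu] add [orfh,rhasf,paz] -> 6 lines: xkm pintk orfh rhasf paz qwbu

Answer: xkm
pintk
orfh
rhasf
paz
qwbu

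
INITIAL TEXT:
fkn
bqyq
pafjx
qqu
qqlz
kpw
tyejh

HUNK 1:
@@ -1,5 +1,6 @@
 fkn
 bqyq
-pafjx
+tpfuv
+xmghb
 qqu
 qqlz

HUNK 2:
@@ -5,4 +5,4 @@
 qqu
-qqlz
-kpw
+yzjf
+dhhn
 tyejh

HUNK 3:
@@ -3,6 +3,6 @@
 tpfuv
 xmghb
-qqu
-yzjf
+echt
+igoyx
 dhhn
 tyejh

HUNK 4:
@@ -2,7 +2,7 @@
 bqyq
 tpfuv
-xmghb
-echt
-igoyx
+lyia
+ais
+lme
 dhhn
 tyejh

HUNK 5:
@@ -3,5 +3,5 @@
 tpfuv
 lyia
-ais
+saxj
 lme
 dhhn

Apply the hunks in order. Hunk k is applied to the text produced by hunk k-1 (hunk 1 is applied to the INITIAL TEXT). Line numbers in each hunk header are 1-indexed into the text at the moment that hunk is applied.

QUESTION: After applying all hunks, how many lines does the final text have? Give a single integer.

Hunk 1: at line 1 remove [pafjx] add [tpfuv,xmghb] -> 8 lines: fkn bqyq tpfuv xmghb qqu qqlz kpw tyejh
Hunk 2: at line 5 remove [qqlz,kpw] add [yzjf,dhhn] -> 8 lines: fkn bqyq tpfuv xmghb qqu yzjf dhhn tyejh
Hunk 3: at line 3 remove [qqu,yzjf] add [echt,igoyx] -> 8 lines: fkn bqyq tpfuv xmghb echt igoyx dhhn tyejh
Hunk 4: at line 2 remove [xmghb,echt,igoyx] add [lyia,ais,lme] -> 8 lines: fkn bqyq tpfuv lyia ais lme dhhn tyejh
Hunk 5: at line 3 remove [ais] add [saxj] -> 8 lines: fkn bqyq tpfuv lyia saxj lme dhhn tyejh
Final line count: 8

Answer: 8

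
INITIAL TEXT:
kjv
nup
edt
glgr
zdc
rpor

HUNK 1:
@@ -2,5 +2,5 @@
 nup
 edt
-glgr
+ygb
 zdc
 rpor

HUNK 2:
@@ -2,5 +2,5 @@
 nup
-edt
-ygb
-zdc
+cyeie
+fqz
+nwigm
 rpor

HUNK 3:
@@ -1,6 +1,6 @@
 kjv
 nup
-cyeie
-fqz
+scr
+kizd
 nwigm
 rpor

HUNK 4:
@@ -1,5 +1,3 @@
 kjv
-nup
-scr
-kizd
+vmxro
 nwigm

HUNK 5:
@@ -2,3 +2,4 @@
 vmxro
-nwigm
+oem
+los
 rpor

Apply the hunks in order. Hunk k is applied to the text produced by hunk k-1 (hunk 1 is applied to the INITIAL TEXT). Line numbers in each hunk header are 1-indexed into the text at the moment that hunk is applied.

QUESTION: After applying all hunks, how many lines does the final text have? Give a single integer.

Answer: 5

Derivation:
Hunk 1: at line 2 remove [glgr] add [ygb] -> 6 lines: kjv nup edt ygb zdc rpor
Hunk 2: at line 2 remove [edt,ygb,zdc] add [cyeie,fqz,nwigm] -> 6 lines: kjv nup cyeie fqz nwigm rpor
Hunk 3: at line 1 remove [cyeie,fqz] add [scr,kizd] -> 6 lines: kjv nup scr kizd nwigm rpor
Hunk 4: at line 1 remove [nup,scr,kizd] add [vmxro] -> 4 lines: kjv vmxro nwigm rpor
Hunk 5: at line 2 remove [nwigm] add [oem,los] -> 5 lines: kjv vmxro oem los rpor
Final line count: 5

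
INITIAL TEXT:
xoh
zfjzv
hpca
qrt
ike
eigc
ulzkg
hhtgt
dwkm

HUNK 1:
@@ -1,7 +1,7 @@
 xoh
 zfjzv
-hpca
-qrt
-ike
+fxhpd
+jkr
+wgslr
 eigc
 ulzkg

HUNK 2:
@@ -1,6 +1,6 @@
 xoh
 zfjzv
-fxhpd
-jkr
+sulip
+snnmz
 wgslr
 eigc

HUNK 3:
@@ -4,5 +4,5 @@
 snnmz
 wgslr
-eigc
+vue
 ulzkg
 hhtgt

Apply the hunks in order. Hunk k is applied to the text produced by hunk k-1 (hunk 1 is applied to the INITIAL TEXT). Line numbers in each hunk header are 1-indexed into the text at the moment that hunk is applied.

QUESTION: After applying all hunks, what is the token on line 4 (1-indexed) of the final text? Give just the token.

Hunk 1: at line 1 remove [hpca,qrt,ike] add [fxhpd,jkr,wgslr] -> 9 lines: xoh zfjzv fxhpd jkr wgslr eigc ulzkg hhtgt dwkm
Hunk 2: at line 1 remove [fxhpd,jkr] add [sulip,snnmz] -> 9 lines: xoh zfjzv sulip snnmz wgslr eigc ulzkg hhtgt dwkm
Hunk 3: at line 4 remove [eigc] add [vue] -> 9 lines: xoh zfjzv sulip snnmz wgslr vue ulzkg hhtgt dwkm
Final line 4: snnmz

Answer: snnmz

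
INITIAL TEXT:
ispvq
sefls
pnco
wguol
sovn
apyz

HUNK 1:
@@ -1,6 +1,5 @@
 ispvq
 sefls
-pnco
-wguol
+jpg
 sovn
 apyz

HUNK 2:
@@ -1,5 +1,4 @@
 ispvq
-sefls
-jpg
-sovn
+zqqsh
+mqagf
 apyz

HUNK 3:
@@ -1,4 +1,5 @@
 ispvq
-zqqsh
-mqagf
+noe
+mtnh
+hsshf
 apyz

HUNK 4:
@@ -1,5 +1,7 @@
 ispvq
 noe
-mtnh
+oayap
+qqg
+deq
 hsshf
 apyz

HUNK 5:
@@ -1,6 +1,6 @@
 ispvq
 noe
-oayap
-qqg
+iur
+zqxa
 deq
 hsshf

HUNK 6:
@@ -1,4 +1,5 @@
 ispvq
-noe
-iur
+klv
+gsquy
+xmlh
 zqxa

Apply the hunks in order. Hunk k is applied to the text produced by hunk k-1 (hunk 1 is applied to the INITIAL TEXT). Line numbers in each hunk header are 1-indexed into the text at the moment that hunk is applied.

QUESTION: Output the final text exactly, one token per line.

Hunk 1: at line 1 remove [pnco,wguol] add [jpg] -> 5 lines: ispvq sefls jpg sovn apyz
Hunk 2: at line 1 remove [sefls,jpg,sovn] add [zqqsh,mqagf] -> 4 lines: ispvq zqqsh mqagf apyz
Hunk 3: at line 1 remove [zqqsh,mqagf] add [noe,mtnh,hsshf] -> 5 lines: ispvq noe mtnh hsshf apyz
Hunk 4: at line 1 remove [mtnh] add [oayap,qqg,deq] -> 7 lines: ispvq noe oayap qqg deq hsshf apyz
Hunk 5: at line 1 remove [oayap,qqg] add [iur,zqxa] -> 7 lines: ispvq noe iur zqxa deq hsshf apyz
Hunk 6: at line 1 remove [noe,iur] add [klv,gsquy,xmlh] -> 8 lines: ispvq klv gsquy xmlh zqxa deq hsshf apyz

Answer: ispvq
klv
gsquy
xmlh
zqxa
deq
hsshf
apyz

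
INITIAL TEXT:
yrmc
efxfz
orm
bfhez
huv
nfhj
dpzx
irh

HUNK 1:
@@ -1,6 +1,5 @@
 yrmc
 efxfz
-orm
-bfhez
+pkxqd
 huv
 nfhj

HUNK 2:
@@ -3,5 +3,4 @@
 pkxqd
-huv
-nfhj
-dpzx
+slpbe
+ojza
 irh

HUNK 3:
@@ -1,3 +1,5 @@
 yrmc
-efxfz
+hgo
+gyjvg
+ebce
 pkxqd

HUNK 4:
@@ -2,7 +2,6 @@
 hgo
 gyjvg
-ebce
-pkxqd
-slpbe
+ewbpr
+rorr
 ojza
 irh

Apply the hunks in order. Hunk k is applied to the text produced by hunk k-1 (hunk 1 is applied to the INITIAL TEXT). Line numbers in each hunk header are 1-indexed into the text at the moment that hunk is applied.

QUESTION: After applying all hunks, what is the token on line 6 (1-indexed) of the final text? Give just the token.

Answer: ojza

Derivation:
Hunk 1: at line 1 remove [orm,bfhez] add [pkxqd] -> 7 lines: yrmc efxfz pkxqd huv nfhj dpzx irh
Hunk 2: at line 3 remove [huv,nfhj,dpzx] add [slpbe,ojza] -> 6 lines: yrmc efxfz pkxqd slpbe ojza irh
Hunk 3: at line 1 remove [efxfz] add [hgo,gyjvg,ebce] -> 8 lines: yrmc hgo gyjvg ebce pkxqd slpbe ojza irh
Hunk 4: at line 2 remove [ebce,pkxqd,slpbe] add [ewbpr,rorr] -> 7 lines: yrmc hgo gyjvg ewbpr rorr ojza irh
Final line 6: ojza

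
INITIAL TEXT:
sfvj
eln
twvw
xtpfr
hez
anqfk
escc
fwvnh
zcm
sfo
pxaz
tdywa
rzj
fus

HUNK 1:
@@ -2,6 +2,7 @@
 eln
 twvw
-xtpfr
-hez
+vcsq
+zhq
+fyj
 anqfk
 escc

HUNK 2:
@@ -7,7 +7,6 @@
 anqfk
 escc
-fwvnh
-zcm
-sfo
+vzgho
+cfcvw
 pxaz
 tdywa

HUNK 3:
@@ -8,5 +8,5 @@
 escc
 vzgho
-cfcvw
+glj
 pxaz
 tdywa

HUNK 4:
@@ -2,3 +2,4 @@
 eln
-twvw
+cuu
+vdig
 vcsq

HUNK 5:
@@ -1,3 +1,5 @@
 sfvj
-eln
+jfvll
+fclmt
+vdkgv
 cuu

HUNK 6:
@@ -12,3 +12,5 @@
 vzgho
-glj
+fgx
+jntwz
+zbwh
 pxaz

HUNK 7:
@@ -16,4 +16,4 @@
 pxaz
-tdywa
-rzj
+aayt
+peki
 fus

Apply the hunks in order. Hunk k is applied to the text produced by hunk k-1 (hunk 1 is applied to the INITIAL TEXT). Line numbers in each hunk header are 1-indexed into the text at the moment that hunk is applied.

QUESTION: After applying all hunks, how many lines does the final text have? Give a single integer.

Answer: 19

Derivation:
Hunk 1: at line 2 remove [xtpfr,hez] add [vcsq,zhq,fyj] -> 15 lines: sfvj eln twvw vcsq zhq fyj anqfk escc fwvnh zcm sfo pxaz tdywa rzj fus
Hunk 2: at line 7 remove [fwvnh,zcm,sfo] add [vzgho,cfcvw] -> 14 lines: sfvj eln twvw vcsq zhq fyj anqfk escc vzgho cfcvw pxaz tdywa rzj fus
Hunk 3: at line 8 remove [cfcvw] add [glj] -> 14 lines: sfvj eln twvw vcsq zhq fyj anqfk escc vzgho glj pxaz tdywa rzj fus
Hunk 4: at line 2 remove [twvw] add [cuu,vdig] -> 15 lines: sfvj eln cuu vdig vcsq zhq fyj anqfk escc vzgho glj pxaz tdywa rzj fus
Hunk 5: at line 1 remove [eln] add [jfvll,fclmt,vdkgv] -> 17 lines: sfvj jfvll fclmt vdkgv cuu vdig vcsq zhq fyj anqfk escc vzgho glj pxaz tdywa rzj fus
Hunk 6: at line 12 remove [glj] add [fgx,jntwz,zbwh] -> 19 lines: sfvj jfvll fclmt vdkgv cuu vdig vcsq zhq fyj anqfk escc vzgho fgx jntwz zbwh pxaz tdywa rzj fus
Hunk 7: at line 16 remove [tdywa,rzj] add [aayt,peki] -> 19 lines: sfvj jfvll fclmt vdkgv cuu vdig vcsq zhq fyj anqfk escc vzgho fgx jntwz zbwh pxaz aayt peki fus
Final line count: 19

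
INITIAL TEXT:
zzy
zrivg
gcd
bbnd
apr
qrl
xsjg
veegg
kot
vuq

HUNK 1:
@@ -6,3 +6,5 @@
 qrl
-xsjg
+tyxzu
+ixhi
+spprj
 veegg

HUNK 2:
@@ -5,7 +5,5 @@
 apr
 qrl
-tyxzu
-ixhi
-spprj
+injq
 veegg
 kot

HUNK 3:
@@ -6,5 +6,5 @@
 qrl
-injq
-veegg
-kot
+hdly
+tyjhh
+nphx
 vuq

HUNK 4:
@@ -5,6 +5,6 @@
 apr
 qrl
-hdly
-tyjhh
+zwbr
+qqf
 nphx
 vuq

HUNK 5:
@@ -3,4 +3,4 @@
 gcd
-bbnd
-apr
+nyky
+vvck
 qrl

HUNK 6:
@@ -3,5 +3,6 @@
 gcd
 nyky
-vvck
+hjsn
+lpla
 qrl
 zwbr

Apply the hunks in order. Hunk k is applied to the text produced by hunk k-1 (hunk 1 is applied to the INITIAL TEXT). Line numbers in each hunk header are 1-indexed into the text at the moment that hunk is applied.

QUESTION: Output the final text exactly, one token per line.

Answer: zzy
zrivg
gcd
nyky
hjsn
lpla
qrl
zwbr
qqf
nphx
vuq

Derivation:
Hunk 1: at line 6 remove [xsjg] add [tyxzu,ixhi,spprj] -> 12 lines: zzy zrivg gcd bbnd apr qrl tyxzu ixhi spprj veegg kot vuq
Hunk 2: at line 5 remove [tyxzu,ixhi,spprj] add [injq] -> 10 lines: zzy zrivg gcd bbnd apr qrl injq veegg kot vuq
Hunk 3: at line 6 remove [injq,veegg,kot] add [hdly,tyjhh,nphx] -> 10 lines: zzy zrivg gcd bbnd apr qrl hdly tyjhh nphx vuq
Hunk 4: at line 5 remove [hdly,tyjhh] add [zwbr,qqf] -> 10 lines: zzy zrivg gcd bbnd apr qrl zwbr qqf nphx vuq
Hunk 5: at line 3 remove [bbnd,apr] add [nyky,vvck] -> 10 lines: zzy zrivg gcd nyky vvck qrl zwbr qqf nphx vuq
Hunk 6: at line 3 remove [vvck] add [hjsn,lpla] -> 11 lines: zzy zrivg gcd nyky hjsn lpla qrl zwbr qqf nphx vuq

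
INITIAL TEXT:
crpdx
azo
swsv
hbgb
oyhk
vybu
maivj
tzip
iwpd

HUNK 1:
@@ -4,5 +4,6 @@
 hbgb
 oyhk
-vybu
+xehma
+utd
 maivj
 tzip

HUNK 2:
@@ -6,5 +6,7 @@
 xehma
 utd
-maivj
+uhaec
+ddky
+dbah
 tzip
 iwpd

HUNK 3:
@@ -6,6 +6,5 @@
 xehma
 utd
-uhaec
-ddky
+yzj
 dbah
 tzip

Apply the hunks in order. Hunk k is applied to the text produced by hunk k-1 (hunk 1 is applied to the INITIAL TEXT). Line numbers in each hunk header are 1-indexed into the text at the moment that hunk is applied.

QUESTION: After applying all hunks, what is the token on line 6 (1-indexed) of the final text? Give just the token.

Answer: xehma

Derivation:
Hunk 1: at line 4 remove [vybu] add [xehma,utd] -> 10 lines: crpdx azo swsv hbgb oyhk xehma utd maivj tzip iwpd
Hunk 2: at line 6 remove [maivj] add [uhaec,ddky,dbah] -> 12 lines: crpdx azo swsv hbgb oyhk xehma utd uhaec ddky dbah tzip iwpd
Hunk 3: at line 6 remove [uhaec,ddky] add [yzj] -> 11 lines: crpdx azo swsv hbgb oyhk xehma utd yzj dbah tzip iwpd
Final line 6: xehma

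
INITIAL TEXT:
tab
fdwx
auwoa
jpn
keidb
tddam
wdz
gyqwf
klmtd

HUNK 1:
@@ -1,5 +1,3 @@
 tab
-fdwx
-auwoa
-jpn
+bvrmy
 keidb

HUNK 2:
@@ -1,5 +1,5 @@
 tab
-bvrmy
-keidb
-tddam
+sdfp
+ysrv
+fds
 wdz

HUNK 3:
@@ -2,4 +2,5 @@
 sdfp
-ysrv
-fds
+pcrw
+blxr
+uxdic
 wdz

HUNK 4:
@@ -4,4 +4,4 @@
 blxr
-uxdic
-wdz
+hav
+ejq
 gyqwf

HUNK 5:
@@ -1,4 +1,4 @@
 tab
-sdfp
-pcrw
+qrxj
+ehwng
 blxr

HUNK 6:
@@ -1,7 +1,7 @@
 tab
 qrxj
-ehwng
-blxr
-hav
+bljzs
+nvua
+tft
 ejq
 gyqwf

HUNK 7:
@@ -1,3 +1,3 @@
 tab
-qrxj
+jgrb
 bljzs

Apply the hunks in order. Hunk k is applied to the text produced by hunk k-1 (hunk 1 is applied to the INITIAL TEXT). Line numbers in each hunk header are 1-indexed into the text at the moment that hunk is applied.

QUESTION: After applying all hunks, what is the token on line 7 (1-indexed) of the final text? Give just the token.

Hunk 1: at line 1 remove [fdwx,auwoa,jpn] add [bvrmy] -> 7 lines: tab bvrmy keidb tddam wdz gyqwf klmtd
Hunk 2: at line 1 remove [bvrmy,keidb,tddam] add [sdfp,ysrv,fds] -> 7 lines: tab sdfp ysrv fds wdz gyqwf klmtd
Hunk 3: at line 2 remove [ysrv,fds] add [pcrw,blxr,uxdic] -> 8 lines: tab sdfp pcrw blxr uxdic wdz gyqwf klmtd
Hunk 4: at line 4 remove [uxdic,wdz] add [hav,ejq] -> 8 lines: tab sdfp pcrw blxr hav ejq gyqwf klmtd
Hunk 5: at line 1 remove [sdfp,pcrw] add [qrxj,ehwng] -> 8 lines: tab qrxj ehwng blxr hav ejq gyqwf klmtd
Hunk 6: at line 1 remove [ehwng,blxr,hav] add [bljzs,nvua,tft] -> 8 lines: tab qrxj bljzs nvua tft ejq gyqwf klmtd
Hunk 7: at line 1 remove [qrxj] add [jgrb] -> 8 lines: tab jgrb bljzs nvua tft ejq gyqwf klmtd
Final line 7: gyqwf

Answer: gyqwf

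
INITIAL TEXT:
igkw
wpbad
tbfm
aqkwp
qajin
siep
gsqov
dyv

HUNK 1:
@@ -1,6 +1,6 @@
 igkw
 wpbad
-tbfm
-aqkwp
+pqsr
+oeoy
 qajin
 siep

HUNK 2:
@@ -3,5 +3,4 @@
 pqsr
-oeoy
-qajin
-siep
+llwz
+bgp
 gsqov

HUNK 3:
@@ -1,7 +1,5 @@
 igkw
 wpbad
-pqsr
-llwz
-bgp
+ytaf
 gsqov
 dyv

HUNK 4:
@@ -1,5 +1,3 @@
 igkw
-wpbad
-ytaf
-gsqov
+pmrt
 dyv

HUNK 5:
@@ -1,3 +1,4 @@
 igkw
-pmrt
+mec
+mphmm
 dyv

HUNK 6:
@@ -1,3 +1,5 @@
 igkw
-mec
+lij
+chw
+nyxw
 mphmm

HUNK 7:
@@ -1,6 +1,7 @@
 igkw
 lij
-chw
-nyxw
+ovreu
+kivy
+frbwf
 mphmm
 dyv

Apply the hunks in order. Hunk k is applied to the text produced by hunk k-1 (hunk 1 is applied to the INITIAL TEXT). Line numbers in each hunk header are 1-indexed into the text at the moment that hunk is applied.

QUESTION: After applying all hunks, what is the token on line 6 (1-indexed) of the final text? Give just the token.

Hunk 1: at line 1 remove [tbfm,aqkwp] add [pqsr,oeoy] -> 8 lines: igkw wpbad pqsr oeoy qajin siep gsqov dyv
Hunk 2: at line 3 remove [oeoy,qajin,siep] add [llwz,bgp] -> 7 lines: igkw wpbad pqsr llwz bgp gsqov dyv
Hunk 3: at line 1 remove [pqsr,llwz,bgp] add [ytaf] -> 5 lines: igkw wpbad ytaf gsqov dyv
Hunk 4: at line 1 remove [wpbad,ytaf,gsqov] add [pmrt] -> 3 lines: igkw pmrt dyv
Hunk 5: at line 1 remove [pmrt] add [mec,mphmm] -> 4 lines: igkw mec mphmm dyv
Hunk 6: at line 1 remove [mec] add [lij,chw,nyxw] -> 6 lines: igkw lij chw nyxw mphmm dyv
Hunk 7: at line 1 remove [chw,nyxw] add [ovreu,kivy,frbwf] -> 7 lines: igkw lij ovreu kivy frbwf mphmm dyv
Final line 6: mphmm

Answer: mphmm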